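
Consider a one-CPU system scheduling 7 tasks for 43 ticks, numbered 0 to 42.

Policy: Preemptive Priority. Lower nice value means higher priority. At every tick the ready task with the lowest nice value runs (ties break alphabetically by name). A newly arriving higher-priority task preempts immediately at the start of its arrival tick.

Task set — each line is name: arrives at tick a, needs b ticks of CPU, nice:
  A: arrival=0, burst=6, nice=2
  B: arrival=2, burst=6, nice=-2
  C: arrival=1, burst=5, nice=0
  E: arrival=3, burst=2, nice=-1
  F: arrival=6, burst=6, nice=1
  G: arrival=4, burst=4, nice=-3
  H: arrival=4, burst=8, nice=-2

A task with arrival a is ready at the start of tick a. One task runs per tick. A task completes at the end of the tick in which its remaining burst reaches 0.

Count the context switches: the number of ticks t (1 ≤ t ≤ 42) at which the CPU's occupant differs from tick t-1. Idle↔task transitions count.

t=0: ready={A} → run A
t=1: ready={A,C} → run C
t=2: ready={A,B,C} → run B
t=3: ready={A,B,C,E} → run B
t=4: ready={A,B,C,E,G,H} → run G
t=5: ready={A,B,C,E,G,H} → run G
t=6: ready={A,B,C,E,F,G,H} → run G
t=7: ready={A,B,C,E,F,G,H} → run G
t=8: ready={A,B,C,E,F,H} → run B
t=9: ready={A,B,C,E,F,H} → run B
t=10: ready={A,B,C,E,F,H} → run B
t=11: ready={A,B,C,E,F,H} → run B
t=12: ready={A,C,E,F,H} → run H
t=13: ready={A,C,E,F,H} → run H
t=14: ready={A,C,E,F,H} → run H
t=15: ready={A,C,E,F,H} → run H
t=16: ready={A,C,E,F,H} → run H
t=17: ready={A,C,E,F,H} → run H
t=18: ready={A,C,E,F,H} → run H
t=19: ready={A,C,E,F,H} → run H
t=20: ready={A,C,E,F} → run E
t=21: ready={A,C,E,F} → run E
t=22: ready={A,C,F} → run C
t=23: ready={A,C,F} → run C
t=24: ready={A,C,F} → run C
t=25: ready={A,C,F} → run C
t=26: ready={A,F} → run F
t=27: ready={A,F} → run F
t=28: ready={A,F} → run F
t=29: ready={A,F} → run F
t=30: ready={A,F} → run F
t=31: ready={A,F} → run F
t=32: ready={A} → run A
t=33: ready={A} → run A
t=34: ready={A} → run A
t=35: ready={A} → run A
t=36: ready={A} → run A
t=37: (idle)
t=38: (idle)
t=39: (idle)
t=40: (idle)
t=41: (idle)
t=42: (idle)

context switches = 10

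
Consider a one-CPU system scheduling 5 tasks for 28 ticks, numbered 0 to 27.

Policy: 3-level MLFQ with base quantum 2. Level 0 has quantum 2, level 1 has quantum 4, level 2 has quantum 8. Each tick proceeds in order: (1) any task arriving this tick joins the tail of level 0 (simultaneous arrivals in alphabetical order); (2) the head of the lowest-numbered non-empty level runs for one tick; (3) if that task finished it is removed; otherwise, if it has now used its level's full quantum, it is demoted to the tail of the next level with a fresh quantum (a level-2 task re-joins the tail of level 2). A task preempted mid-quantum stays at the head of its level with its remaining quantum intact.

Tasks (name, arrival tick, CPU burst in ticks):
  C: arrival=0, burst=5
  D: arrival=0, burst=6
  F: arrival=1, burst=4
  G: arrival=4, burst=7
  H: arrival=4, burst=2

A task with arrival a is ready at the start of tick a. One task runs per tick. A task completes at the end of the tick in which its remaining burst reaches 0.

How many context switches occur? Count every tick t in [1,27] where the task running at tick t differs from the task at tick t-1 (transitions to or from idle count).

t=0: L0/L1/L2 = CD/-/- → run C
t=1: L0/L1/L2 = CDF/-/- → run C
t=2: L0/L1/L2 = DF/C/- → run D
t=3: L0/L1/L2 = DF/C/- → run D
t=4: L0/L1/L2 = FGH/CD/- → run F
t=5: L0/L1/L2 = FGH/CD/- → run F
t=6: L0/L1/L2 = GH/CDF/- → run G
t=7: L0/L1/L2 = GH/CDF/- → run G
t=8: L0/L1/L2 = H/CDFG/- → run H
t=9: L0/L1/L2 = H/CDFG/- → run H
t=10: L0/L1/L2 = -/CDFG/- → run C
t=11: L0/L1/L2 = -/CDFG/- → run C
t=12: L0/L1/L2 = -/CDFG/- → run C
t=13: L0/L1/L2 = -/DFG/- → run D
t=14: L0/L1/L2 = -/DFG/- → run D
t=15: L0/L1/L2 = -/DFG/- → run D
t=16: L0/L1/L2 = -/DFG/- → run D
t=17: L0/L1/L2 = -/FG/- → run F
t=18: L0/L1/L2 = -/FG/- → run F
t=19: L0/L1/L2 = -/G/- → run G
t=20: L0/L1/L2 = -/G/- → run G
t=21: L0/L1/L2 = -/G/- → run G
t=22: L0/L1/L2 = -/G/- → run G
t=23: L0/L1/L2 = -/-/G → run G
t=24: (idle)
t=25: (idle)
t=26: (idle)
t=27: (idle)

context switches = 9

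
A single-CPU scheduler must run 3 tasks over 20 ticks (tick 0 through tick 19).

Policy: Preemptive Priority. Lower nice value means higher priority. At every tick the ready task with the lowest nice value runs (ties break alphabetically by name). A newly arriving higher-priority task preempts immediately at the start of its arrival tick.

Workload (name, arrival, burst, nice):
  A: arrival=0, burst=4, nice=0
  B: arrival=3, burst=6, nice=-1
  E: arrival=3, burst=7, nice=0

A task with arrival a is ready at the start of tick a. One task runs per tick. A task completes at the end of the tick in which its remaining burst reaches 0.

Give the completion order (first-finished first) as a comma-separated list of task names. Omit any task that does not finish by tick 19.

completion order = B, A, E

t=0: ready={A} → run A
t=1: ready={A} → run A
t=2: ready={A} → run A
t=3: ready={A,B,E} → run B
t=4: ready={A,B,E} → run B
t=5: ready={A,B,E} → run B
t=6: ready={A,B,E} → run B
t=7: ready={A,B,E} → run B
t=8: ready={A,B,E} → run B
t=9: ready={A,E} → run A
t=10: ready={E} → run E
t=11: ready={E} → run E
t=12: ready={E} → run E
t=13: ready={E} → run E
t=14: ready={E} → run E
t=15: ready={E} → run E
t=16: ready={E} → run E
t=17: (idle)
t=18: (idle)
t=19: (idle)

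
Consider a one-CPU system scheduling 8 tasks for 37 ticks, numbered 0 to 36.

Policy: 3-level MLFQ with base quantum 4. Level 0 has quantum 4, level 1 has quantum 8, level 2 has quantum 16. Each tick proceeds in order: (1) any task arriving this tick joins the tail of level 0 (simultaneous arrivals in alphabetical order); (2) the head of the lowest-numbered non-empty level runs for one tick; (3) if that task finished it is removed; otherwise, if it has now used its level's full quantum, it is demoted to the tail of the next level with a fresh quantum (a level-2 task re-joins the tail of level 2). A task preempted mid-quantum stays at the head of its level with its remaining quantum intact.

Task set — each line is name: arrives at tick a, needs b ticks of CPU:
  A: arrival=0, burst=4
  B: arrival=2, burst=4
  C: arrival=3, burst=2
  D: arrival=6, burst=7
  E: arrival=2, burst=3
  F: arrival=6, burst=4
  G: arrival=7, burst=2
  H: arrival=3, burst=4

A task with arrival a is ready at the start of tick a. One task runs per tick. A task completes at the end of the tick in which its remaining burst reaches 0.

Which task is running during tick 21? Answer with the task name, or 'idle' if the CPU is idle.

running at tick 21 = F

t=0: L0/L1/L2 = A/-/- → run A
t=1: L0/L1/L2 = A/-/- → run A
t=2: L0/L1/L2 = ABE/-/- → run A
t=3: L0/L1/L2 = ABECH/-/- → run A
t=4: L0/L1/L2 = BECH/-/- → run B
t=5: L0/L1/L2 = BECH/-/- → run B
t=6: L0/L1/L2 = BECHDF/-/- → run B
t=7: L0/L1/L2 = BECHDFG/-/- → run B
t=8: L0/L1/L2 = ECHDFG/-/- → run E
t=9: L0/L1/L2 = ECHDFG/-/- → run E
t=10: L0/L1/L2 = ECHDFG/-/- → run E
t=11: L0/L1/L2 = CHDFG/-/- → run C
t=12: L0/L1/L2 = CHDFG/-/- → run C
t=13: L0/L1/L2 = HDFG/-/- → run H
t=14: L0/L1/L2 = HDFG/-/- → run H
t=15: L0/L1/L2 = HDFG/-/- → run H
t=16: L0/L1/L2 = HDFG/-/- → run H
t=17: L0/L1/L2 = DFG/-/- → run D
t=18: L0/L1/L2 = DFG/-/- → run D
t=19: L0/L1/L2 = DFG/-/- → run D
t=20: L0/L1/L2 = DFG/-/- → run D
t=21: L0/L1/L2 = FG/D/- → run F
t=22: L0/L1/L2 = FG/D/- → run F
t=23: L0/L1/L2 = FG/D/- → run F
t=24: L0/L1/L2 = FG/D/- → run F
t=25: L0/L1/L2 = G/D/- → run G
t=26: L0/L1/L2 = G/D/- → run G
t=27: L0/L1/L2 = -/D/- → run D
t=28: L0/L1/L2 = -/D/- → run D
t=29: L0/L1/L2 = -/D/- → run D
t=30: (idle)
t=31: (idle)
t=32: (idle)
t=33: (idle)
t=34: (idle)
t=35: (idle)
t=36: (idle)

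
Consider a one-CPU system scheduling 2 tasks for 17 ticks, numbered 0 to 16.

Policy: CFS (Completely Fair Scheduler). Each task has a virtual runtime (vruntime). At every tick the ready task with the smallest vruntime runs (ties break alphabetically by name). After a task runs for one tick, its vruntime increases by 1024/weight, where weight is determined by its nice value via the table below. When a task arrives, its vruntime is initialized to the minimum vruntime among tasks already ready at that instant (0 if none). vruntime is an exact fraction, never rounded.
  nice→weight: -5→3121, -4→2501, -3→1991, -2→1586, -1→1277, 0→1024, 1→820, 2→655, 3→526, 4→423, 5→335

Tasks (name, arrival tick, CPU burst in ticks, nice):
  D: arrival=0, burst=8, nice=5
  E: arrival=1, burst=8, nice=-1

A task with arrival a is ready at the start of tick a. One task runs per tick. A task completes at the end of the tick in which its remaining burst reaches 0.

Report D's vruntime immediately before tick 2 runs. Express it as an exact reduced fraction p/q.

vruntime(D, start of tick 2) = 2048/335

t=0: vr[D=0] → run D
t=1: vr[D=1024/335 E=1024/335] → run D
t=2: vr[D=2048/335 E=1024/335] → run E
t=3: vr[D=2048/335 E=1650688/427795] → run E
t=4: vr[D=2048/335 E=1993728/427795] → run E
t=5: vr[D=2048/335 E=2336768/427795] → run E
t=6: vr[D=2048/335 E=2679808/427795] → run D
t=7: vr[D=3072/335 E=2679808/427795] → run E
t=8: vr[D=3072/335 E=3022848/427795] → run E
t=9: vr[D=3072/335 E=3365888/427795] → run E
t=10: vr[D=3072/335 E=3708928/427795] → run E
t=11: vr[D=3072/335] → run D
t=12: vr[D=4096/335] → run D
t=13: vr[D=1024/67] → run D
t=14: vr[D=6144/335] → run D
t=15: vr[D=7168/335] → run D
t=16: (idle)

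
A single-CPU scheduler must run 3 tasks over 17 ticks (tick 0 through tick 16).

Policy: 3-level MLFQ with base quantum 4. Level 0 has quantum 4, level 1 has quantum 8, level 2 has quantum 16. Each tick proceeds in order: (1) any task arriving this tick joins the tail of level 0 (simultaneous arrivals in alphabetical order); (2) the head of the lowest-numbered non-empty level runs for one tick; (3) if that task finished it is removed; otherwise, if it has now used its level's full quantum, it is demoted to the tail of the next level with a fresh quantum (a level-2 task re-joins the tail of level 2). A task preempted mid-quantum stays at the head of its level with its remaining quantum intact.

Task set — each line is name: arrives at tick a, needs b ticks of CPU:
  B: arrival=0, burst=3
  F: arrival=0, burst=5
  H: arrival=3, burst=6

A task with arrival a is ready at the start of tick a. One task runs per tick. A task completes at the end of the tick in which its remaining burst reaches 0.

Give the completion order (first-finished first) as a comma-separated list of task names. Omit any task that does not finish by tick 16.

completion order = B, F, H

t=0: L0/L1/L2 = BF/-/- → run B
t=1: L0/L1/L2 = BF/-/- → run B
t=2: L0/L1/L2 = BF/-/- → run B
t=3: L0/L1/L2 = FH/-/- → run F
t=4: L0/L1/L2 = FH/-/- → run F
t=5: L0/L1/L2 = FH/-/- → run F
t=6: L0/L1/L2 = FH/-/- → run F
t=7: L0/L1/L2 = H/F/- → run H
t=8: L0/L1/L2 = H/F/- → run H
t=9: L0/L1/L2 = H/F/- → run H
t=10: L0/L1/L2 = H/F/- → run H
t=11: L0/L1/L2 = -/FH/- → run F
t=12: L0/L1/L2 = -/H/- → run H
t=13: L0/L1/L2 = -/H/- → run H
t=14: (idle)
t=15: (idle)
t=16: (idle)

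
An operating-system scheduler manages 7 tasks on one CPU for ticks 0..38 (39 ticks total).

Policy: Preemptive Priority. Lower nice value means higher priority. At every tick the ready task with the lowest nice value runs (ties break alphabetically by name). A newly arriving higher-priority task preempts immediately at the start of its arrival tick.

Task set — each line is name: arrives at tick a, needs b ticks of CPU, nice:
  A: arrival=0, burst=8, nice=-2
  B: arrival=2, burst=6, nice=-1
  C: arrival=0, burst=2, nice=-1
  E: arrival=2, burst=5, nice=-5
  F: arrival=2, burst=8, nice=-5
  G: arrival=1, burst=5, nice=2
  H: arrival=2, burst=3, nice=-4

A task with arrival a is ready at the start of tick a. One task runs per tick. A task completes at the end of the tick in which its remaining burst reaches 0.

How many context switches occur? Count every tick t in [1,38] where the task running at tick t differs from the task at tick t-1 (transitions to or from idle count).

context switches = 8

t=0: ready={A,C} → run A
t=1: ready={A,C,G} → run A
t=2: ready={A,B,C,E,F,G,H} → run E
t=3: ready={A,B,C,E,F,G,H} → run E
t=4: ready={A,B,C,E,F,G,H} → run E
t=5: ready={A,B,C,E,F,G,H} → run E
t=6: ready={A,B,C,E,F,G,H} → run E
t=7: ready={A,B,C,F,G,H} → run F
t=8: ready={A,B,C,F,G,H} → run F
t=9: ready={A,B,C,F,G,H} → run F
t=10: ready={A,B,C,F,G,H} → run F
t=11: ready={A,B,C,F,G,H} → run F
t=12: ready={A,B,C,F,G,H} → run F
t=13: ready={A,B,C,F,G,H} → run F
t=14: ready={A,B,C,F,G,H} → run F
t=15: ready={A,B,C,G,H} → run H
t=16: ready={A,B,C,G,H} → run H
t=17: ready={A,B,C,G,H} → run H
t=18: ready={A,B,C,G} → run A
t=19: ready={A,B,C,G} → run A
t=20: ready={A,B,C,G} → run A
t=21: ready={A,B,C,G} → run A
t=22: ready={A,B,C,G} → run A
t=23: ready={A,B,C,G} → run A
t=24: ready={B,C,G} → run B
t=25: ready={B,C,G} → run B
t=26: ready={B,C,G} → run B
t=27: ready={B,C,G} → run B
t=28: ready={B,C,G} → run B
t=29: ready={B,C,G} → run B
t=30: ready={C,G} → run C
t=31: ready={C,G} → run C
t=32: ready={G} → run G
t=33: ready={G} → run G
t=34: ready={G} → run G
t=35: ready={G} → run G
t=36: ready={G} → run G
t=37: (idle)
t=38: (idle)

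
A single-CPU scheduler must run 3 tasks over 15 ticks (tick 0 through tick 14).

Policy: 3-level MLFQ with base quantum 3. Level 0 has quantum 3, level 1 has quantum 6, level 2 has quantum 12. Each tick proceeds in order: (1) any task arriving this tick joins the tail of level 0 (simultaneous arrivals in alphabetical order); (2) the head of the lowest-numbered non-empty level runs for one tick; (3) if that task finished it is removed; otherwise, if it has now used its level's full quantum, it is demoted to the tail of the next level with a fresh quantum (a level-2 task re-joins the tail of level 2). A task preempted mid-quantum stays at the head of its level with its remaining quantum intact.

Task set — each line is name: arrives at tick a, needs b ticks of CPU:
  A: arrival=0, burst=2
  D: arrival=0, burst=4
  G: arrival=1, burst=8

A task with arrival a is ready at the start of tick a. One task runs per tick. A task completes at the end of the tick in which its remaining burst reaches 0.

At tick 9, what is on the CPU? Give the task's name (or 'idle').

running at tick 9 = G

t=0: L0/L1/L2 = AD/-/- → run A
t=1: L0/L1/L2 = ADG/-/- → run A
t=2: L0/L1/L2 = DG/-/- → run D
t=3: L0/L1/L2 = DG/-/- → run D
t=4: L0/L1/L2 = DG/-/- → run D
t=5: L0/L1/L2 = G/D/- → run G
t=6: L0/L1/L2 = G/D/- → run G
t=7: L0/L1/L2 = G/D/- → run G
t=8: L0/L1/L2 = -/DG/- → run D
t=9: L0/L1/L2 = -/G/- → run G
t=10: L0/L1/L2 = -/G/- → run G
t=11: L0/L1/L2 = -/G/- → run G
t=12: L0/L1/L2 = -/G/- → run G
t=13: L0/L1/L2 = -/G/- → run G
t=14: (idle)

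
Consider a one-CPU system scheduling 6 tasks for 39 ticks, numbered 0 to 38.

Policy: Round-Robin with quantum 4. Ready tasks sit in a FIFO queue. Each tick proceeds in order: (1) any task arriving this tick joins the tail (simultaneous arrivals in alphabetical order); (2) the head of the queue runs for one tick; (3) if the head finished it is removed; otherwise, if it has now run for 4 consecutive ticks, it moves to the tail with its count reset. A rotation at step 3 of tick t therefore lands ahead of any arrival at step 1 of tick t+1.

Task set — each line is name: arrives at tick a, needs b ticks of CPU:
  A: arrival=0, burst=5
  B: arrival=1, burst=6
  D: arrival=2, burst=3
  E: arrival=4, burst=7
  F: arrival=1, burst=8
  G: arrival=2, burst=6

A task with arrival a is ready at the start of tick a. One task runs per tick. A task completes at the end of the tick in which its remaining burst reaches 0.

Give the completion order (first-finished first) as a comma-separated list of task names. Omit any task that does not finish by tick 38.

completion order = D, A, B, F, G, E

t=0: queue=[A] q_used=0 → run A
t=1: queue=[A,B,F] q_used=1 → run A
t=2: queue=[A,B,F,D,G] q_used=2 → run A
t=3: queue=[A,B,F,D,G] q_used=3 → run A
t=4: queue=[B,F,D,G,A,E] q_used=0 → run B
t=5: queue=[B,F,D,G,A,E] q_used=1 → run B
t=6: queue=[B,F,D,G,A,E] q_used=2 → run B
t=7: queue=[B,F,D,G,A,E] q_used=3 → run B
t=8: queue=[F,D,G,A,E,B] q_used=0 → run F
t=9: queue=[F,D,G,A,E,B] q_used=1 → run F
t=10: queue=[F,D,G,A,E,B] q_used=2 → run F
t=11: queue=[F,D,G,A,E,B] q_used=3 → run F
t=12: queue=[D,G,A,E,B,F] q_used=0 → run D
t=13: queue=[D,G,A,E,B,F] q_used=1 → run D
t=14: queue=[D,G,A,E,B,F] q_used=2 → run D
t=15: queue=[G,A,E,B,F] q_used=0 → run G
t=16: queue=[G,A,E,B,F] q_used=1 → run G
t=17: queue=[G,A,E,B,F] q_used=2 → run G
t=18: queue=[G,A,E,B,F] q_used=3 → run G
t=19: queue=[A,E,B,F,G] q_used=0 → run A
t=20: queue=[E,B,F,G] q_used=0 → run E
t=21: queue=[E,B,F,G] q_used=1 → run E
t=22: queue=[E,B,F,G] q_used=2 → run E
t=23: queue=[E,B,F,G] q_used=3 → run E
t=24: queue=[B,F,G,E] q_used=0 → run B
t=25: queue=[B,F,G,E] q_used=1 → run B
t=26: queue=[F,G,E] q_used=0 → run F
t=27: queue=[F,G,E] q_used=1 → run F
t=28: queue=[F,G,E] q_used=2 → run F
t=29: queue=[F,G,E] q_used=3 → run F
t=30: queue=[G,E] q_used=0 → run G
t=31: queue=[G,E] q_used=1 → run G
t=32: queue=[E] q_used=0 → run E
t=33: queue=[E] q_used=1 → run E
t=34: queue=[E] q_used=2 → run E
t=35: (idle)
t=36: (idle)
t=37: (idle)
t=38: (idle)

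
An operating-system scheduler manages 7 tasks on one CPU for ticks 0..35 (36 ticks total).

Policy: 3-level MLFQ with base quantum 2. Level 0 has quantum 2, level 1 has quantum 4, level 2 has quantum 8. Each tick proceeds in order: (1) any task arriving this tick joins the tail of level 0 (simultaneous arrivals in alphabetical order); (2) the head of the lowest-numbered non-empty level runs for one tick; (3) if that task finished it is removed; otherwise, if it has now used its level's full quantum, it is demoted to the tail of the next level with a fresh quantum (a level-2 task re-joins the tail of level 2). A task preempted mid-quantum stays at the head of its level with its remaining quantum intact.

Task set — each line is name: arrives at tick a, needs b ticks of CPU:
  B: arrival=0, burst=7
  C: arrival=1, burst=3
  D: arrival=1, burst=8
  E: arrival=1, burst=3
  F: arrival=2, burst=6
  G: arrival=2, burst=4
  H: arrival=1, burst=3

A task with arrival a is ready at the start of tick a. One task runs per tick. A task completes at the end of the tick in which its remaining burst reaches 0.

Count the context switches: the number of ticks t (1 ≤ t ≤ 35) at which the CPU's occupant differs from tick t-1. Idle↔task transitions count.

context switches = 16

t=0: L0/L1/L2 = B/-/- → run B
t=1: L0/L1/L2 = BCDEH/-/- → run B
t=2: L0/L1/L2 = CDEHFG/B/- → run C
t=3: L0/L1/L2 = CDEHFG/B/- → run C
t=4: L0/L1/L2 = DEHFG/BC/- → run D
t=5: L0/L1/L2 = DEHFG/BC/- → run D
t=6: L0/L1/L2 = EHFG/BCD/- → run E
t=7: L0/L1/L2 = EHFG/BCD/- → run E
t=8: L0/L1/L2 = HFG/BCDE/- → run H
t=9: L0/L1/L2 = HFG/BCDE/- → run H
t=10: L0/L1/L2 = FG/BCDEH/- → run F
t=11: L0/L1/L2 = FG/BCDEH/- → run F
t=12: L0/L1/L2 = G/BCDEHF/- → run G
t=13: L0/L1/L2 = G/BCDEHF/- → run G
t=14: L0/L1/L2 = -/BCDEHFG/- → run B
t=15: L0/L1/L2 = -/BCDEHFG/- → run B
t=16: L0/L1/L2 = -/BCDEHFG/- → run B
t=17: L0/L1/L2 = -/BCDEHFG/- → run B
t=18: L0/L1/L2 = -/CDEHFG/B → run C
t=19: L0/L1/L2 = -/DEHFG/B → run D
t=20: L0/L1/L2 = -/DEHFG/B → run D
t=21: L0/L1/L2 = -/DEHFG/B → run D
t=22: L0/L1/L2 = -/DEHFG/B → run D
t=23: L0/L1/L2 = -/EHFG/BD → run E
t=24: L0/L1/L2 = -/HFG/BD → run H
t=25: L0/L1/L2 = -/FG/BD → run F
t=26: L0/L1/L2 = -/FG/BD → run F
t=27: L0/L1/L2 = -/FG/BD → run F
t=28: L0/L1/L2 = -/FG/BD → run F
t=29: L0/L1/L2 = -/G/BD → run G
t=30: L0/L1/L2 = -/G/BD → run G
t=31: L0/L1/L2 = -/-/BD → run B
t=32: L0/L1/L2 = -/-/D → run D
t=33: L0/L1/L2 = -/-/D → run D
t=34: (idle)
t=35: (idle)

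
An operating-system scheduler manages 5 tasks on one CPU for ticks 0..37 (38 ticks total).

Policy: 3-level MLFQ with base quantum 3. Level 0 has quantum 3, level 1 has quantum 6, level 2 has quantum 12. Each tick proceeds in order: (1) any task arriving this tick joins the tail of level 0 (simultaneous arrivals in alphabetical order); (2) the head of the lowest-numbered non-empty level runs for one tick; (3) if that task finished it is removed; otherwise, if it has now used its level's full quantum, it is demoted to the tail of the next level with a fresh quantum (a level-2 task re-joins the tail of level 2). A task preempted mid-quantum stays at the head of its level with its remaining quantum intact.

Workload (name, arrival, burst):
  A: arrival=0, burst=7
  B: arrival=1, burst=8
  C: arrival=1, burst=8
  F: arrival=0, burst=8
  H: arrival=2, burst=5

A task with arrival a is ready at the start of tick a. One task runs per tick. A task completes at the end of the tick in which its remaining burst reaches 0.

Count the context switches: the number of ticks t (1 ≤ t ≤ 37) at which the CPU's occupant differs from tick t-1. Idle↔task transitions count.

context switches = 10

t=0: L0/L1/L2 = AF/-/- → run A
t=1: L0/L1/L2 = AFBC/-/- → run A
t=2: L0/L1/L2 = AFBCH/-/- → run A
t=3: L0/L1/L2 = FBCH/A/- → run F
t=4: L0/L1/L2 = FBCH/A/- → run F
t=5: L0/L1/L2 = FBCH/A/- → run F
t=6: L0/L1/L2 = BCH/AF/- → run B
t=7: L0/L1/L2 = BCH/AF/- → run B
t=8: L0/L1/L2 = BCH/AF/- → run B
t=9: L0/L1/L2 = CH/AFB/- → run C
t=10: L0/L1/L2 = CH/AFB/- → run C
t=11: L0/L1/L2 = CH/AFB/- → run C
t=12: L0/L1/L2 = H/AFBC/- → run H
t=13: L0/L1/L2 = H/AFBC/- → run H
t=14: L0/L1/L2 = H/AFBC/- → run H
t=15: L0/L1/L2 = -/AFBCH/- → run A
t=16: L0/L1/L2 = -/AFBCH/- → run A
t=17: L0/L1/L2 = -/AFBCH/- → run A
t=18: L0/L1/L2 = -/AFBCH/- → run A
t=19: L0/L1/L2 = -/FBCH/- → run F
t=20: L0/L1/L2 = -/FBCH/- → run F
t=21: L0/L1/L2 = -/FBCH/- → run F
t=22: L0/L1/L2 = -/FBCH/- → run F
t=23: L0/L1/L2 = -/FBCH/- → run F
t=24: L0/L1/L2 = -/BCH/- → run B
t=25: L0/L1/L2 = -/BCH/- → run B
t=26: L0/L1/L2 = -/BCH/- → run B
t=27: L0/L1/L2 = -/BCH/- → run B
t=28: L0/L1/L2 = -/BCH/- → run B
t=29: L0/L1/L2 = -/CH/- → run C
t=30: L0/L1/L2 = -/CH/- → run C
t=31: L0/L1/L2 = -/CH/- → run C
t=32: L0/L1/L2 = -/CH/- → run C
t=33: L0/L1/L2 = -/CH/- → run C
t=34: L0/L1/L2 = -/H/- → run H
t=35: L0/L1/L2 = -/H/- → run H
t=36: (idle)
t=37: (idle)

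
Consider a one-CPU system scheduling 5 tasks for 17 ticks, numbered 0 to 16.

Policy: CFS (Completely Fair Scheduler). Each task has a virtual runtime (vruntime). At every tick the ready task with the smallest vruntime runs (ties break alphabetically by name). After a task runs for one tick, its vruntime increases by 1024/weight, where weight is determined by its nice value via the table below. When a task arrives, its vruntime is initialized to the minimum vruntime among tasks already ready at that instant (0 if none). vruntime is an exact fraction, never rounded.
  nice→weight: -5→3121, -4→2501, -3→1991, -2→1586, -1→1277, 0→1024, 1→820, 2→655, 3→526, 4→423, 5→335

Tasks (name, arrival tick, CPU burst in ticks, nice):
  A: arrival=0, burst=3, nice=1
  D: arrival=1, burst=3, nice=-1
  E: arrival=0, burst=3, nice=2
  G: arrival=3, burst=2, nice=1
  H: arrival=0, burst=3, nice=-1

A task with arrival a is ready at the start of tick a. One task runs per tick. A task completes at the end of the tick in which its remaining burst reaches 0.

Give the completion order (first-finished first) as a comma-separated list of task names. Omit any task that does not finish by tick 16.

completion order = G, D, H, A, E

t=0: vr[A=0 E=0 H=0] → run A
t=1: vr[A=256/205 D=0 E=0 H=0] → run D
t=2: vr[A=256/205 D=1024/1277 E=0 H=0] → run E
t=3: vr[A=256/205 D=1024/1277 E=1024/655 G=0 H=0] → run G
t=4: vr[A=256/205 D=1024/1277 E=1024/655 G=256/205 H=0] → run H
t=5: vr[A=256/205 D=1024/1277 E=1024/655 G=256/205 H=1024/1277] → run D
t=6: vr[A=256/205 D=2048/1277 E=1024/655 G=256/205 H=1024/1277] → run H
t=7: vr[A=256/205 D=2048/1277 E=1024/655 G=256/205 H=2048/1277] → run A
t=8: vr[A=512/205 D=2048/1277 E=1024/655 G=256/205 H=2048/1277] → run G
t=9: vr[A=512/205 D=2048/1277 E=1024/655 H=2048/1277] → run E
t=10: vr[A=512/205 D=2048/1277 E=2048/655 H=2048/1277] → run D
t=11: vr[A=512/205 E=2048/655 H=2048/1277] → run H
t=12: vr[A=512/205 E=2048/655] → run A
t=13: vr[E=2048/655] → run E
t=14: (idle)
t=15: (idle)
t=16: (idle)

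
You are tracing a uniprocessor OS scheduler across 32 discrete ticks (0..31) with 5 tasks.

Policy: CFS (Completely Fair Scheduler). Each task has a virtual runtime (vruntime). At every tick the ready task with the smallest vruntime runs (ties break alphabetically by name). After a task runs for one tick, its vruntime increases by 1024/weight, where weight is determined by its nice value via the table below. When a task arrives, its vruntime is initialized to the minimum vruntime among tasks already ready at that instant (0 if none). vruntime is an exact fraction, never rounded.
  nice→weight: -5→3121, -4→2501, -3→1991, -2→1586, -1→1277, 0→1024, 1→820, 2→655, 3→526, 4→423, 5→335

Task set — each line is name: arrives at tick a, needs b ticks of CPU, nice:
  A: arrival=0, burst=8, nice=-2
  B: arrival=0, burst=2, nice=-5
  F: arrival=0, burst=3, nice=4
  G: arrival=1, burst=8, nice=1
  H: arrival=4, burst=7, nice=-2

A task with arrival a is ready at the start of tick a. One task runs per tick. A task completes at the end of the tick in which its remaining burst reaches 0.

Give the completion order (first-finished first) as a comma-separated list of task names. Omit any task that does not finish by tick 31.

t=0: vr[A=0 B=0 F=0] → run A
t=1: vr[A=512/793 B=0 F=0 G=0] → run B
t=2: vr[A=512/793 B=1024/3121 F=0 G=0] → run F
t=3: vr[A=512/793 B=1024/3121 F=1024/423 G=0] → run G
t=4: vr[A=512/793 B=1024/3121 F=1024/423 G=256/205 H=1024/3121] → run B
t=5: vr[A=512/793 F=1024/423 G=256/205 H=1024/3121] → run H
t=6: vr[A=512/793 F=1024/423 G=256/205 H=2409984/2474953] → run A
t=7: vr[A=1024/793 F=1024/423 G=256/205 H=2409984/2474953] → run H
t=8: vr[A=1024/793 F=1024/423 G=256/205 H=4007936/2474953] → run G
t=9: vr[A=1024/793 F=1024/423 G=512/205 H=4007936/2474953] → run A
t=10: vr[A=1536/793 F=1024/423 G=512/205 H=4007936/2474953] → run H
t=11: vr[A=1536/793 F=1024/423 G=512/205 H=5605888/2474953] → run A
t=12: vr[A=2048/793 F=1024/423 G=512/205 H=5605888/2474953] → run H
t=13: vr[A=2048/793 F=1024/423 G=512/205 H=7203840/2474953] → run F
t=14: vr[A=2048/793 F=2048/423 G=512/205 H=7203840/2474953] → run G
t=15: vr[A=2048/793 F=2048/423 G=768/205 H=7203840/2474953] → run A
t=16: vr[A=2560/793 F=2048/423 G=768/205 H=7203840/2474953] → run H
t=17: vr[A=2560/793 F=2048/423 G=768/205 H=8801792/2474953] → run A
t=18: vr[A=3072/793 F=2048/423 G=768/205 H=8801792/2474953] → run H
t=19: vr[A=3072/793 F=2048/423 G=768/205 H=10399744/2474953] → run G
t=20: vr[A=3072/793 F=2048/423 G=1024/205 H=10399744/2474953] → run A
t=21: vr[A=3584/793 F=2048/423 G=1024/205 H=10399744/2474953] → run H
t=22: vr[A=3584/793 F=2048/423 G=1024/205] → run A
t=23: vr[F=2048/423 G=1024/205] → run F
t=24: vr[G=1024/205] → run G
t=25: vr[G=256/41] → run G
t=26: vr[G=1536/205] → run G
t=27: vr[G=1792/205] → run G
t=28: (idle)
t=29: (idle)
t=30: (idle)
t=31: (idle)

completion order = B, H, A, F, G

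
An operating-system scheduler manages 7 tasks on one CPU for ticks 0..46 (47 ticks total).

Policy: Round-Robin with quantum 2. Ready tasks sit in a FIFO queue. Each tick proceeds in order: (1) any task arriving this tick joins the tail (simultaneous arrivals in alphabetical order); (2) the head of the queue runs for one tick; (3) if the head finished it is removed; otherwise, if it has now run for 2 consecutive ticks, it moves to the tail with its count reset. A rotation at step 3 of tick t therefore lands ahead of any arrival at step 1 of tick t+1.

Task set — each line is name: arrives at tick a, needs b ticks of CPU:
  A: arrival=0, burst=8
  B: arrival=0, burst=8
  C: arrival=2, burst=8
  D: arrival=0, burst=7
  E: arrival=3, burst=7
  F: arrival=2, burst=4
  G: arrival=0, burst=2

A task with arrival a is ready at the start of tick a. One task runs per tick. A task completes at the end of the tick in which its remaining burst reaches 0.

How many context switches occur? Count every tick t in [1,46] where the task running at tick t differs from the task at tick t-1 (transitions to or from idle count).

context switches = 23

t=0: queue=[A,B,D,G] q_used=0 → run A
t=1: queue=[A,B,D,G] q_used=1 → run A
t=2: queue=[B,D,G,A,C,F] q_used=0 → run B
t=3: queue=[B,D,G,A,C,F,E] q_used=1 → run B
t=4: queue=[D,G,A,C,F,E,B] q_used=0 → run D
t=5: queue=[D,G,A,C,F,E,B] q_used=1 → run D
t=6: queue=[G,A,C,F,E,B,D] q_used=0 → run G
t=7: queue=[G,A,C,F,E,B,D] q_used=1 → run G
t=8: queue=[A,C,F,E,B,D] q_used=0 → run A
t=9: queue=[A,C,F,E,B,D] q_used=1 → run A
t=10: queue=[C,F,E,B,D,A] q_used=0 → run C
t=11: queue=[C,F,E,B,D,A] q_used=1 → run C
t=12: queue=[F,E,B,D,A,C] q_used=0 → run F
t=13: queue=[F,E,B,D,A,C] q_used=1 → run F
t=14: queue=[E,B,D,A,C,F] q_used=0 → run E
t=15: queue=[E,B,D,A,C,F] q_used=1 → run E
t=16: queue=[B,D,A,C,F,E] q_used=0 → run B
t=17: queue=[B,D,A,C,F,E] q_used=1 → run B
t=18: queue=[D,A,C,F,E,B] q_used=0 → run D
t=19: queue=[D,A,C,F,E,B] q_used=1 → run D
t=20: queue=[A,C,F,E,B,D] q_used=0 → run A
t=21: queue=[A,C,F,E,B,D] q_used=1 → run A
t=22: queue=[C,F,E,B,D,A] q_used=0 → run C
t=23: queue=[C,F,E,B,D,A] q_used=1 → run C
t=24: queue=[F,E,B,D,A,C] q_used=0 → run F
t=25: queue=[F,E,B,D,A,C] q_used=1 → run F
t=26: queue=[E,B,D,A,C] q_used=0 → run E
t=27: queue=[E,B,D,A,C] q_used=1 → run E
t=28: queue=[B,D,A,C,E] q_used=0 → run B
t=29: queue=[B,D,A,C,E] q_used=1 → run B
t=30: queue=[D,A,C,E,B] q_used=0 → run D
t=31: queue=[D,A,C,E,B] q_used=1 → run D
t=32: queue=[A,C,E,B,D] q_used=0 → run A
t=33: queue=[A,C,E,B,D] q_used=1 → run A
t=34: queue=[C,E,B,D] q_used=0 → run C
t=35: queue=[C,E,B,D] q_used=1 → run C
t=36: queue=[E,B,D,C] q_used=0 → run E
t=37: queue=[E,B,D,C] q_used=1 → run E
t=38: queue=[B,D,C,E] q_used=0 → run B
t=39: queue=[B,D,C,E] q_used=1 → run B
t=40: queue=[D,C,E] q_used=0 → run D
t=41: queue=[C,E] q_used=0 → run C
t=42: queue=[C,E] q_used=1 → run C
t=43: queue=[E] q_used=0 → run E
t=44: (idle)
t=45: (idle)
t=46: (idle)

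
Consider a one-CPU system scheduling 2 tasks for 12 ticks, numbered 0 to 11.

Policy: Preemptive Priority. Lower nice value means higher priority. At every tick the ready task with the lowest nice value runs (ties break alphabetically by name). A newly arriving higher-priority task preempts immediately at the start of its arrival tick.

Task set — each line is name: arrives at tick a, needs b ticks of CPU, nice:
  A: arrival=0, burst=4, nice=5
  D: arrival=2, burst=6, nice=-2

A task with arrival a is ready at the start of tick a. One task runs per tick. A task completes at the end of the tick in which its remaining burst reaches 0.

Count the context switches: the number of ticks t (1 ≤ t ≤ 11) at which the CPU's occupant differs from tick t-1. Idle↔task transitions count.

t=0: ready={A} → run A
t=1: ready={A} → run A
t=2: ready={A,D} → run D
t=3: ready={A,D} → run D
t=4: ready={A,D} → run D
t=5: ready={A,D} → run D
t=6: ready={A,D} → run D
t=7: ready={A,D} → run D
t=8: ready={A} → run A
t=9: ready={A} → run A
t=10: (idle)
t=11: (idle)

context switches = 3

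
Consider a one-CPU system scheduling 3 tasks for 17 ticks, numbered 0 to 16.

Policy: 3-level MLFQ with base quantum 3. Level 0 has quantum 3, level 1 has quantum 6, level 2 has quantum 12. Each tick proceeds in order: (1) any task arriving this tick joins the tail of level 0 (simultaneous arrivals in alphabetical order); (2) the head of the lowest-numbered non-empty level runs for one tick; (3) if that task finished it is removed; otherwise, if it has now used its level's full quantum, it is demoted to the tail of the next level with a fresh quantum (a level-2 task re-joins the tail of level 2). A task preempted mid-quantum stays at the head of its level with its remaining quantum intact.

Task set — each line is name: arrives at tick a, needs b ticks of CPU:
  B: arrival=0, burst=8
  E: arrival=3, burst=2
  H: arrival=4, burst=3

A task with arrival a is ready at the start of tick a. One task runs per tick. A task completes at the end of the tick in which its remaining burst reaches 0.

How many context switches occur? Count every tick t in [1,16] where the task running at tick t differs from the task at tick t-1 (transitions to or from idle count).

t=0: L0/L1/L2 = B/-/- → run B
t=1: L0/L1/L2 = B/-/- → run B
t=2: L0/L1/L2 = B/-/- → run B
t=3: L0/L1/L2 = E/B/- → run E
t=4: L0/L1/L2 = EH/B/- → run E
t=5: L0/L1/L2 = H/B/- → run H
t=6: L0/L1/L2 = H/B/- → run H
t=7: L0/L1/L2 = H/B/- → run H
t=8: L0/L1/L2 = -/B/- → run B
t=9: L0/L1/L2 = -/B/- → run B
t=10: L0/L1/L2 = -/B/- → run B
t=11: L0/L1/L2 = -/B/- → run B
t=12: L0/L1/L2 = -/B/- → run B
t=13: (idle)
t=14: (idle)
t=15: (idle)
t=16: (idle)

context switches = 4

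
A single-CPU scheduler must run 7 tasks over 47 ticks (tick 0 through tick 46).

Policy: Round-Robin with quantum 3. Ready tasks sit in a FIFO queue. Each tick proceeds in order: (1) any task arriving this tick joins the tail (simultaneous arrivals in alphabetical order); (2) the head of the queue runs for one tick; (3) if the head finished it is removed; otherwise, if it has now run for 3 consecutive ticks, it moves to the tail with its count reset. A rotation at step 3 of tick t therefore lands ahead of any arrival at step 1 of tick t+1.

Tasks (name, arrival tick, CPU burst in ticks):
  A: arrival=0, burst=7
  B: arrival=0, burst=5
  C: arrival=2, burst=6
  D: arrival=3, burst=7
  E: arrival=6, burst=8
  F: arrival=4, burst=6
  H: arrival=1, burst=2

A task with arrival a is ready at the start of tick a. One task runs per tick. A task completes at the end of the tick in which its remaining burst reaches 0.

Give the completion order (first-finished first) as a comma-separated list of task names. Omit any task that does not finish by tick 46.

t=0: queue=[A,B] q_used=0 → run A
t=1: queue=[A,B,H] q_used=1 → run A
t=2: queue=[A,B,H,C] q_used=2 → run A
t=3: queue=[B,H,C,A,D] q_used=0 → run B
t=4: queue=[B,H,C,A,D,F] q_used=1 → run B
t=5: queue=[B,H,C,A,D,F] q_used=2 → run B
t=6: queue=[H,C,A,D,F,B,E] q_used=0 → run H
t=7: queue=[H,C,A,D,F,B,E] q_used=1 → run H
t=8: queue=[C,A,D,F,B,E] q_used=0 → run C
t=9: queue=[C,A,D,F,B,E] q_used=1 → run C
t=10: queue=[C,A,D,F,B,E] q_used=2 → run C
t=11: queue=[A,D,F,B,E,C] q_used=0 → run A
t=12: queue=[A,D,F,B,E,C] q_used=1 → run A
t=13: queue=[A,D,F,B,E,C] q_used=2 → run A
t=14: queue=[D,F,B,E,C,A] q_used=0 → run D
t=15: queue=[D,F,B,E,C,A] q_used=1 → run D
t=16: queue=[D,F,B,E,C,A] q_used=2 → run D
t=17: queue=[F,B,E,C,A,D] q_used=0 → run F
t=18: queue=[F,B,E,C,A,D] q_used=1 → run F
t=19: queue=[F,B,E,C,A,D] q_used=2 → run F
t=20: queue=[B,E,C,A,D,F] q_used=0 → run B
t=21: queue=[B,E,C,A,D,F] q_used=1 → run B
t=22: queue=[E,C,A,D,F] q_used=0 → run E
t=23: queue=[E,C,A,D,F] q_used=1 → run E
t=24: queue=[E,C,A,D,F] q_used=2 → run E
t=25: queue=[C,A,D,F,E] q_used=0 → run C
t=26: queue=[C,A,D,F,E] q_used=1 → run C
t=27: queue=[C,A,D,F,E] q_used=2 → run C
t=28: queue=[A,D,F,E] q_used=0 → run A
t=29: queue=[D,F,E] q_used=0 → run D
t=30: queue=[D,F,E] q_used=1 → run D
t=31: queue=[D,F,E] q_used=2 → run D
t=32: queue=[F,E,D] q_used=0 → run F
t=33: queue=[F,E,D] q_used=1 → run F
t=34: queue=[F,E,D] q_used=2 → run F
t=35: queue=[E,D] q_used=0 → run E
t=36: queue=[E,D] q_used=1 → run E
t=37: queue=[E,D] q_used=2 → run E
t=38: queue=[D,E] q_used=0 → run D
t=39: queue=[E] q_used=0 → run E
t=40: queue=[E] q_used=1 → run E
t=41: (idle)
t=42: (idle)
t=43: (idle)
t=44: (idle)
t=45: (idle)
t=46: (idle)

completion order = H, B, C, A, F, D, E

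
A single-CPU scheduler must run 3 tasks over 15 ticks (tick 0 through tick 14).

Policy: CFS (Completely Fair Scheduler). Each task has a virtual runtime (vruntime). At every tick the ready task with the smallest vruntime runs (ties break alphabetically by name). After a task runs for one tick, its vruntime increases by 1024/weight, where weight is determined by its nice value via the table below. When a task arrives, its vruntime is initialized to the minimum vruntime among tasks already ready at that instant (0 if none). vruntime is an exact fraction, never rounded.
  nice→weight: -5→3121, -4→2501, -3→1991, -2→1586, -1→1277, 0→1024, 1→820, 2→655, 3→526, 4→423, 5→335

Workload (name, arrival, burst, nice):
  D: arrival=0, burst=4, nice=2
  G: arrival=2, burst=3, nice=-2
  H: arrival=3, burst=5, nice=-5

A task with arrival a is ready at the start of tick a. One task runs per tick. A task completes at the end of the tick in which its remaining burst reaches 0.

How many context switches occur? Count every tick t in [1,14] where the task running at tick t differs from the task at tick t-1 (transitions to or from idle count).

context switches = 8

t=0: vr[D=0] → run D
t=1: vr[D=1024/655] → run D
t=2: vr[D=2048/655 G=2048/655] → run D
t=3: vr[D=3072/655 G=2048/655 H=2048/655] → run G
t=4: vr[D=3072/655 G=1959424/519415 H=2048/655] → run H
t=5: vr[D=3072/655 G=1959424/519415 H=7062528/2044255] → run H
t=6: vr[D=3072/655 G=1959424/519415 H=7733248/2044255] → run G
t=7: vr[D=3072/655 G=2294784/519415 H=7733248/2044255] → run H
t=8: vr[D=3072/655 G=2294784/519415 H=8403968/2044255] → run H
t=9: vr[D=3072/655 G=2294784/519415 H=9074688/2044255] → run G
t=10: vr[D=3072/655 H=9074688/2044255] → run H
t=11: vr[D=3072/655] → run D
t=12: (idle)
t=13: (idle)
t=14: (idle)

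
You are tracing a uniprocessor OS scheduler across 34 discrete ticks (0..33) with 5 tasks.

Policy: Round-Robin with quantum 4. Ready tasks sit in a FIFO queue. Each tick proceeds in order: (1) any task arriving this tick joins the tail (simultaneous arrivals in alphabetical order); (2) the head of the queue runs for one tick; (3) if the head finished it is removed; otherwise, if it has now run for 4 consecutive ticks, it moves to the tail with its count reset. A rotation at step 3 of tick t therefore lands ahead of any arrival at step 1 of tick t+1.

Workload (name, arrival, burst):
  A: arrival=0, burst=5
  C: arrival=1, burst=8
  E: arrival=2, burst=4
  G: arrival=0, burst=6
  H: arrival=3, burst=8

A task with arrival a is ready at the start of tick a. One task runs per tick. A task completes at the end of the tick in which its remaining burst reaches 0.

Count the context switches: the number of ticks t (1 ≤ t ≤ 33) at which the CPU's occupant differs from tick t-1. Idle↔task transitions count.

t=0: queue=[A,G] q_used=0 → run A
t=1: queue=[A,G,C] q_used=1 → run A
t=2: queue=[A,G,C,E] q_used=2 → run A
t=3: queue=[A,G,C,E,H] q_used=3 → run A
t=4: queue=[G,C,E,H,A] q_used=0 → run G
t=5: queue=[G,C,E,H,A] q_used=1 → run G
t=6: queue=[G,C,E,H,A] q_used=2 → run G
t=7: queue=[G,C,E,H,A] q_used=3 → run G
t=8: queue=[C,E,H,A,G] q_used=0 → run C
t=9: queue=[C,E,H,A,G] q_used=1 → run C
t=10: queue=[C,E,H,A,G] q_used=2 → run C
t=11: queue=[C,E,H,A,G] q_used=3 → run C
t=12: queue=[E,H,A,G,C] q_used=0 → run E
t=13: queue=[E,H,A,G,C] q_used=1 → run E
t=14: queue=[E,H,A,G,C] q_used=2 → run E
t=15: queue=[E,H,A,G,C] q_used=3 → run E
t=16: queue=[H,A,G,C] q_used=0 → run H
t=17: queue=[H,A,G,C] q_used=1 → run H
t=18: queue=[H,A,G,C] q_used=2 → run H
t=19: queue=[H,A,G,C] q_used=3 → run H
t=20: queue=[A,G,C,H] q_used=0 → run A
t=21: queue=[G,C,H] q_used=0 → run G
t=22: queue=[G,C,H] q_used=1 → run G
t=23: queue=[C,H] q_used=0 → run C
t=24: queue=[C,H] q_used=1 → run C
t=25: queue=[C,H] q_used=2 → run C
t=26: queue=[C,H] q_used=3 → run C
t=27: queue=[H] q_used=0 → run H
t=28: queue=[H] q_used=1 → run H
t=29: queue=[H] q_used=2 → run H
t=30: queue=[H] q_used=3 → run H
t=31: (idle)
t=32: (idle)
t=33: (idle)

context switches = 9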